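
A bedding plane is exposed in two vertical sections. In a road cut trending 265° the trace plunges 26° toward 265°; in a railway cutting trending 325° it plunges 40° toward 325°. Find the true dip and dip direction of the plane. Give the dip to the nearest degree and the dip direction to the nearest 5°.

true dip 40°, dip direction 320°

Each apparent-dip line lies in the plane. As unit vectors (x east, y north, z up), v₁ plunges 26°→265° and v₂ plunges 40°→325°.
n = v₁ × v₂ = (-0.325, 0.383, 0.596) (taken with n_z > 0).
Dip δ = arctan(|n_h|/n_z) = arctan(0.503/0.596) = 40.1°.
Dip direction = atan2(-0.325, 0.383) = 320° (azimuth of n's horizontal projection).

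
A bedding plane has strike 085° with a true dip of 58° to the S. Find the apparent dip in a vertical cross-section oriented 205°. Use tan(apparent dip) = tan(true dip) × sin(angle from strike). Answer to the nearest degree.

54°

The section lies 60° from the strike.
tan α = tan 58° × sin 60° = 1.6003 × 0.8660 = 1.3859
α = arctan(1.3859) = 54.19°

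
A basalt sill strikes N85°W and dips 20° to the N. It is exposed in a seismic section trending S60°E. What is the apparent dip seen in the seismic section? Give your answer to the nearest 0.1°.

8.7°

The strike is N85°W and the section trends S60°E; the acute angle between them is β = 25°.
tan α = tan 20° × sin 25° = 0.3640 × 0.4226 = 0.1538
apparent dip = arctan 0.1538 = 8.74°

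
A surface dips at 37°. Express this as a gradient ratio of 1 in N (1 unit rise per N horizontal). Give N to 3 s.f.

1 : N means tan θ = 1/N, so N = 1/tan 37° = 1/0.7536

1 in 1.33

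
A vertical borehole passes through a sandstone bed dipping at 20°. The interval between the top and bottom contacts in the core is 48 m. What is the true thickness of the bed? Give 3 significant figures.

True thickness t = h · cos(dip) = 48 × cos 20°
t = 48 × 0.9397 = 45.105 m

45.1 m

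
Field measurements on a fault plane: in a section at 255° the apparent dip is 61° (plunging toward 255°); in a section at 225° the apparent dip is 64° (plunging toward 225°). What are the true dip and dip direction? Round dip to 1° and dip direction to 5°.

Each apparent-dip line lies in the plane. As unit vectors (x east, y north, z up), v₁ plunges 61°→255° and v₂ plunges 64°→225°.
n = v₁ × v₂ = (-0.158, -0.150, 0.106) (taken with n_z > 0).
tan δ = √(n_x²+n_y²)/n_z = 0.218/0.106, so δ = 64.0°.
Dip direction = azimuth of (n_x, n_y) = atan2(-0.158, -0.150) = 227°.

true dip 64°, dip direction 225°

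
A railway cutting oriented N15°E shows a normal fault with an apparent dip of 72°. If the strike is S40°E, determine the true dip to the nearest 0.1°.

75.1°

β = acute angle between strike S40°E and section N15°E = 55°.
tan δ = tan α / sin β = tan 72° / sin 55° = 3.0777 / 0.8192 = 3.7572
true dip = arctan 3.7572 = 75.10°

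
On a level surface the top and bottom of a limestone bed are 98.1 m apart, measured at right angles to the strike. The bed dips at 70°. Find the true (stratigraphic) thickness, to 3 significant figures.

True thickness t = w · sin(dip) = 98.1 × sin 70°
t = 98.1 × 0.9397 = 92.184 m

92.2 m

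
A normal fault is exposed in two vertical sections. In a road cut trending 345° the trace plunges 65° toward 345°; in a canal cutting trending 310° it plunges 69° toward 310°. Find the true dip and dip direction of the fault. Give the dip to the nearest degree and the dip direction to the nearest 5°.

true dip 69°, dip direction 310°

The two traces are lines in the plane: v₁ = (sin 345°·cos 65°, cos 345°·cos 65°, −sin 65°), v₂ = (sin 310°·cos 69°, cos 310°·cos 69°, −sin 69°).
n = v₁ × v₂ = (-0.172, 0.147, 0.087) (taken with n_z > 0).
True dip = arccos(n_z / |n|) = arccos(0.3584) = 69.0°.
Dip direction = azimuth of (n_x, n_y) = atan2(-0.172, 0.147) = 310°.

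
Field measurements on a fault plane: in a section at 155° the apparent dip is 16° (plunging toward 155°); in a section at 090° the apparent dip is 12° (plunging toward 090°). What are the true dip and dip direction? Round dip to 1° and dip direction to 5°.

true dip 17°, dip direction 135°

Represent each trace as a vector plunging at its apparent dip toward its trend (east-north-up frame): v₁ = (0.406, -0.871, -0.276), v₂ = (0.978, 0.000, -0.208).
Cross product v₁ × v₂ gives the pole to the plane: n ∝ (0.181, -0.185, 0.852).
tan δ = √(n_x²+n_y²)/n_z = 0.259/0.852, so δ = 16.9°.
The horizontal component of n points toward azimuth atan2(n_x, n_y) = 136°, the dip direction.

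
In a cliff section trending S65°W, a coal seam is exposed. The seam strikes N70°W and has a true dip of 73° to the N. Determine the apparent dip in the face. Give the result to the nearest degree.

Angle between strike (N70°W) and section (S65°W): β = 45°.
tan(apparent dip) = tan 73° · sin 45° = 2.3128
apparent dip = arctan 2.3128 = 66.62°

67°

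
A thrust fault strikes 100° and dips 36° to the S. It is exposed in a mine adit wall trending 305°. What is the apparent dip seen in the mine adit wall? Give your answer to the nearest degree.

The section lies 25° from the strike.
tan(apparent dip) = tan 36° · sin 25° = 0.3071
α = arctan(0.3071) = 17.07°

17°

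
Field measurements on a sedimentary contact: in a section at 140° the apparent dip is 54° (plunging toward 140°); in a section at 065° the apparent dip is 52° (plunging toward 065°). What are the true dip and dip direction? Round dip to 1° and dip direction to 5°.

true dip 59°, dip direction 105°

The two traces are lines in the plane: v₁ = (sin 140°·cos 54°, cos 140°·cos 54°, −sin 54°), v₂ = (sin 65°·cos 52°, cos 65°·cos 52°, −sin 52°).
n = v₁ × v₂ = (0.565, -0.154, 0.350) (taken with n_z > 0).
Dip δ = arctan(|n_h|/n_z) = arctan(0.586/0.350) = 59.2°.
The horizontal component of n points toward azimuth atan2(n_x, n_y) = 105°, the dip direction.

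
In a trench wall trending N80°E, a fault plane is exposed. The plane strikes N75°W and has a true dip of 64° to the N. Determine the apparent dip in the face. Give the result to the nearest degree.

41°

The section lies 25° from the strike.
tan α = tan 64° × sin 25° = 2.0503 × 0.4226 = 0.8665
apparent dip = arctan 0.8665 = 40.91°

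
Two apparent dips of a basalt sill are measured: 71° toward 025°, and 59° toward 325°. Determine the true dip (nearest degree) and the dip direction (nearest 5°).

true dip 71°, dip direction 020°

Each apparent-dip line lies in the plane. As unit vectors (x east, y north, z up), v₁ plunges 71°→025° and v₂ plunges 59°→325°.
n = v₁ × v₂ = (0.146, 0.397, 0.145) (taken with n_z > 0).
Dip δ = arctan(|n_h|/n_z) = arctan(0.423/0.145) = 71.1°.
Dip direction = atan2(0.146, 0.397) = 20° (azimuth of n's horizontal projection).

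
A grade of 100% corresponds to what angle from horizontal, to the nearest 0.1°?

45.0°

tan θ = 100/100 = 1.0000
θ = arctan(1.0000) = 45.00°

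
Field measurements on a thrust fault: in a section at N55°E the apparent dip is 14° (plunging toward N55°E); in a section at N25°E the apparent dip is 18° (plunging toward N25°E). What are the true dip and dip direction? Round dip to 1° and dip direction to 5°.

The two traces are lines in the plane: v₁ = (sin 55°·cos 14°, cos 55°·cos 14°, −sin 14°), v₂ = (sin 25°·cos 18°, cos 25°·cos 18°, −sin 18°).
Cross product v₁ × v₂ gives the pole to the plane: n ∝ (0.037, 0.148, 0.461).
tan δ = √(n_x²+n_y²)/n_z = 0.153/0.461, so δ = 18.3°.
Dip direction = azimuth of (n_x, n_y) = atan2(0.037, 0.148) = 14°.

true dip 18°, dip direction 015°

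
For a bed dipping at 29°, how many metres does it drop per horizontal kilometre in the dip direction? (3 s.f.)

drop per km = 1000 × tan 29° = 1000 × 0.5543

554 m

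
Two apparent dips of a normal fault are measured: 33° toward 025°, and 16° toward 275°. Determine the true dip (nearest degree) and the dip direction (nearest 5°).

Each apparent-dip line lies in the plane. As unit vectors (x east, y north, z up), v₁ plunges 33°→025° and v₂ plunges 16°→275°.
The plane normal is n = v₁ × v₂ ∝ (-0.164, 0.619, 0.758).
Dip δ = arctan(|n_h|/n_z) = arctan(0.641/0.758) = 40.2°.
Dip direction = azimuth of (n_x, n_y) = atan2(-0.164, 0.619) = 345°.

true dip 40°, dip direction 345°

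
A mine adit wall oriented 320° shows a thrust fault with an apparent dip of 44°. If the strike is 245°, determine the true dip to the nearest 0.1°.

The section is 75° from the strike.
tan δ = tan α / sin β = tan 44° / sin 75° = 0.9657 / 0.9659 = 0.9998
true dip = arctan 0.9998 = 44.99°

45.0°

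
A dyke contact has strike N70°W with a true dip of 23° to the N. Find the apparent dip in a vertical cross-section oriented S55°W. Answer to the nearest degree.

19°

Angle between strike (N70°W) and section (S55°W): β = 55°.
tan(apparent dip) = tan 23° · sin 55° = 0.3477
α = arctan(0.3477) = 19.17°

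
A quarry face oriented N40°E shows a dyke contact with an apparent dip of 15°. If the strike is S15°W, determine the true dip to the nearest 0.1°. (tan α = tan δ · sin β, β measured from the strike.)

β = acute angle between strike S15°W and section N40°E = 25°.
tan δ = tan α / sin β = tan 15° / sin 25° = 0.2679 / 0.4226 = 0.6340
true dip = arctan 0.6340 = 32.38°

32.4°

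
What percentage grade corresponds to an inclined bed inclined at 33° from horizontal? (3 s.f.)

64.9%

grade % = 100 × tan 33° = 100 × 0.6494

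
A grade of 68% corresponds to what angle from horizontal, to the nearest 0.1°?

tan θ = 68/100 = 0.6800
θ = arctan(0.6800) = 34.22°

34.2°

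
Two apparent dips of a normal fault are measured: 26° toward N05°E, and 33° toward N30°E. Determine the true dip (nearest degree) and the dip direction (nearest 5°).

Represent each trace as a vector plunging at its apparent dip toward its trend (east-north-up frame): v₁ = (0.078, 0.895, -0.438), v₂ = (0.419, 0.726, -0.545).
n = v₁ × v₂ = (0.169, 0.141, 0.319) (taken with n_z > 0).
tan δ = √(n_x²+n_y²)/n_z = 0.220/0.319, so δ = 34.7°.
The horizontal component of n points toward azimuth atan2(n_x, n_y) = 50°, the dip direction.

true dip 35°, dip direction 050°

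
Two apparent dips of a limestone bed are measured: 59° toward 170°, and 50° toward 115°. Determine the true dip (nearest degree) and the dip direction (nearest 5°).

Each apparent-dip line lies in the plane. As unit vectors (x east, y north, z up), v₁ plunges 59°→170° and v₂ plunges 50°→115°.
Cross product v₁ × v₂ gives the pole to the plane: n ∝ (0.156, -0.431, 0.271).
tan δ = √(n_x²+n_y²)/n_z = 0.458/0.271, so δ = 59.4°.
The horizontal component of n points toward azimuth atan2(n_x, n_y) = 160°, the dip direction.

true dip 59°, dip direction 160°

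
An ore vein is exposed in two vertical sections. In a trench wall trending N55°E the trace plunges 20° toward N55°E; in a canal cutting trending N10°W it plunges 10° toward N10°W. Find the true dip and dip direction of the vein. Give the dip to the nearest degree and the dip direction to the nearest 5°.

The two traces are lines in the plane: v₁ = (sin 55°·cos 20°, cos 55°·cos 20°, −sin 20°), v₂ = (sin 350°·cos 10°, cos 350°·cos 10°, −sin 10°).
n = v₁ × v₂ = (0.238, 0.192, 0.839) (taken with n_z > 0).
tan δ = √(n_x²+n_y²)/n_z = 0.306/0.839, so δ = 20.0°.
Dip direction = atan2(0.238, 0.192) = 51° (azimuth of n's horizontal projection).

true dip 20°, dip direction 050°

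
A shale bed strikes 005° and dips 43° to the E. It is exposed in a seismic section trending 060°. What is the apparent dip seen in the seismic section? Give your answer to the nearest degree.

The strike is 005° and the section trends 060°; the acute angle between them is β = 55°.
tan(apparent dip) = tan 43° · sin 55° = 0.7639
α = arctan(0.7639) = 37.38°

37°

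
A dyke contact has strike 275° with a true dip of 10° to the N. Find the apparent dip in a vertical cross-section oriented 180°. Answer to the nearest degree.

Angle between strike (275°) and section (180°): β = 85°.
tan(apparent dip) = tan 10° · sin 85° = 0.1757
α = arctan(0.1757) = 9.96°

10°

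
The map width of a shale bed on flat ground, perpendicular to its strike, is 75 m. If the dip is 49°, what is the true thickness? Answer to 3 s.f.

56.6 m

True thickness t = w · sin(dip) = 75 × sin 49°
t = 75 × 0.7547 = 56.603 m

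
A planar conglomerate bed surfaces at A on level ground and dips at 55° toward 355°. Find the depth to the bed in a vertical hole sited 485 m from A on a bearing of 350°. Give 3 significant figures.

690 m

The hole lies 5° from the dip direction, so the down-dip offset is 485 × cos 5° = 483.15 m.
Depth = down-dip offset × tan(dip) = 483.15 × tan 55° = 483.15 × 1.4281
Depth = 690.02 m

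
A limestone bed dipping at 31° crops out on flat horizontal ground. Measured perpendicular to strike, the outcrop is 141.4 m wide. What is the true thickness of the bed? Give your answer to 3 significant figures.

72.8 m

True thickness t = w · sin(dip) = 141.4 × sin 31°
t = 141.4 × 0.5150 = 72.826 m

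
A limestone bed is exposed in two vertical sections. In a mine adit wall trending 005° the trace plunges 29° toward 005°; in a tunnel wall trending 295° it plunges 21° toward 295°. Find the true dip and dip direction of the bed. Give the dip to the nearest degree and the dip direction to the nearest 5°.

The two traces are lines in the plane: v₁ = (sin 5°·cos 29°, cos 5°·cos 29°, −sin 29°), v₂ = (sin 295°·cos 21°, cos 295°·cos 21°, −sin 21°).
The plane normal is n = v₁ × v₂ ∝ (-0.121, 0.438, 0.767).
tan δ = √(n_x²+n_y²)/n_z = 0.454/0.767, so δ = 30.6°.
Dip direction = atan2(-0.121, 0.438) = 345° (azimuth of n's horizontal projection).

true dip 31°, dip direction 345°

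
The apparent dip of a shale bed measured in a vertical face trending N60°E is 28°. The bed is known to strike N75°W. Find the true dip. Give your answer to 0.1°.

β = acute angle between strike N75°W and section N60°E = 45°.
tan δ = tan α / sin β = tan 28° / sin 45° = 0.5317 / 0.7071 = 0.7520
true dip = arctan 0.7520 = 36.94°

36.9°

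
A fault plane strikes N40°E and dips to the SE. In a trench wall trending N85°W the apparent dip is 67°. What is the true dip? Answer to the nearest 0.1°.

70.8°

The section is 55° from the strike.
tan δ = tan α / sin β = tan 67° / sin 55° = 2.3559 / 0.8192 = 2.8760
δ = arctan(2.8760) = 70.83°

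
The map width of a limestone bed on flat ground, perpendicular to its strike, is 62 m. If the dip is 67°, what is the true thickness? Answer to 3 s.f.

True thickness t = w · sin(dip) = 62 × sin 67°
t = 62 × 0.9205 = 57.071 m

57.1 m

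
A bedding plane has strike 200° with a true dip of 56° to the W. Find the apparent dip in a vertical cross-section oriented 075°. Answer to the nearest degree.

The section lies 55° from the strike.
tan α = tan 56° × sin 55° = 1.4826 × 0.8192 = 1.2144
apparent dip = arctan 1.2144 = 50.53°

51°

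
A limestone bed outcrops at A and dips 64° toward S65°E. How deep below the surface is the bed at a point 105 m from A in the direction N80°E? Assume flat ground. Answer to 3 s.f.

176 m

The hole lies 35° from the dip direction, so the down-dip offset is 105 × cos 35° = 86.01 m.
Depth = down-dip offset × tan(dip) = 86.01 × tan 64° = 86.01 × 2.0503
Depth = 176.35 m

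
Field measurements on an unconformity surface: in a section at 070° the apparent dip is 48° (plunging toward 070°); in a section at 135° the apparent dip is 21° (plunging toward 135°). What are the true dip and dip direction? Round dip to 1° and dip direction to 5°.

true dip 48°, dip direction 065°

Represent each trace as a vector plunging at its apparent dip toward its trend (east-north-up frame): v₁ = (0.629, 0.229, -0.743), v₂ = (0.660, -0.660, -0.358).
The plane normal is n = v₁ × v₂ ∝ (0.573, 0.265, 0.566).
True dip = arccos(n_z / |n|) = arccos(0.6678) = 48.1°.
The horizontal component of n points toward azimuth atan2(n_x, n_y) = 65°, the dip direction.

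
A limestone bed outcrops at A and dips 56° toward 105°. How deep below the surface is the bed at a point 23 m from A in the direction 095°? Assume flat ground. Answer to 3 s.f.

The hole lies 10° from the dip direction, so the down-dip offset is 23 × cos 10° = 22.65 m.
Depth = down-dip offset × tan(dip) = 22.65 × tan 56° = 22.65 × 1.4826
Depth = 33.58 m

33.6 m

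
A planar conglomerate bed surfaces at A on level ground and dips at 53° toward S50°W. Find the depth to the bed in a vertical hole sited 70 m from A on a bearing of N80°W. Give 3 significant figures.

The hole lies 50° from the dip direction, so the down-dip offset is 70 × cos 50° = 45.00 m.
Depth = down-dip offset × tan(dip) = 45.00 × tan 53° = 45.00 × 1.3270
Depth = 59.71 m

59.7 m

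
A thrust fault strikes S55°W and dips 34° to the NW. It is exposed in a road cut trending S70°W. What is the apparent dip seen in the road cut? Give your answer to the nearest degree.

10°

The section lies 15° from the strike.
tan(apparent dip) = tan 34° · sin 15° = 0.1746
α = arctan(0.1746) = 9.90°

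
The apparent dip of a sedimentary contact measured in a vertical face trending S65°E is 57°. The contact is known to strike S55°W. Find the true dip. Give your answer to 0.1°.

60.6°

β = acute angle between strike S55°W and section S65°E = 60°.
tan δ = tan α / sin β = tan 57° / sin 60° = 1.5399 / 0.8660 = 1.7781
δ = arctan(1.7781) = 60.65°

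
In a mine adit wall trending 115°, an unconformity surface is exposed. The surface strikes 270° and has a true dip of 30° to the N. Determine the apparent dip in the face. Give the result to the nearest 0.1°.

13.7°

The strike is 270° and the section trends 115°; the acute angle between them is β = 25°.
tan α = tan 30° × sin 25° = 0.5774 × 0.4226 = 0.2440
α = arctan(0.2440) = 13.71°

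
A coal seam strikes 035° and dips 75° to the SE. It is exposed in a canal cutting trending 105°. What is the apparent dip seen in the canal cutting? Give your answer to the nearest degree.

Angle between strike (035°) and section (105°): β = 70°.
tan α = tan 75° × sin 70° = 3.7321 × 0.9397 = 3.5070
α = arctan(3.5070) = 74.08°

74°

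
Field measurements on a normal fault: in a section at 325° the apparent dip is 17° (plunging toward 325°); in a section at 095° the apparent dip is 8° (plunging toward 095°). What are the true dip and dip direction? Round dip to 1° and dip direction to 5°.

true dip 28°, dip direction 020°

Each apparent-dip line lies in the plane. As unit vectors (x east, y north, z up), v₁ plunges 17°→325° and v₂ plunges 8°→095°.
The plane normal is n = v₁ × v₂ ∝ (0.134, 0.365, 0.725).
tan δ = √(n_x²+n_y²)/n_z = 0.389/0.725, so δ = 28.2°.
The horizontal component of n points toward azimuth atan2(n_x, n_y) = 20°, the dip direction.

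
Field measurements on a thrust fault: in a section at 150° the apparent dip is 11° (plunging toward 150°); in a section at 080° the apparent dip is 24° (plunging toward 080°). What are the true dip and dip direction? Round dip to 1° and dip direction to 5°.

true dip 24°, dip direction 085°

The two traces are lines in the plane: v₁ = (sin 150°·cos 11°, cos 150°·cos 11°, −sin 11°), v₂ = (sin 80°·cos 24°, cos 80°·cos 24°, −sin 24°).
Cross product v₁ × v₂ gives the pole to the plane: n ∝ (0.376, 0.028, 0.843).
True dip = arccos(n_z / |n|) = arccos(0.9128) = 24.1°.
Dip direction = atan2(0.376, 0.028) = 86° (azimuth of n's horizontal projection).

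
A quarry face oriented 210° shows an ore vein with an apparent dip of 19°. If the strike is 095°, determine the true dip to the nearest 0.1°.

The section is 65° from the strike.
tan(true dip) = tan 19° / sin 65° = 0.3799
true dip = arctan 0.3799 = 20.80°

20.8°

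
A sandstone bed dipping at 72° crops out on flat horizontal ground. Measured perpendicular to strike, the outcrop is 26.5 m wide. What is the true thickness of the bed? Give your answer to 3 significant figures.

True thickness t = w · sin(dip) = 26.5 × sin 72°
t = 26.5 × 0.9511 = 25.203 m

25.2 m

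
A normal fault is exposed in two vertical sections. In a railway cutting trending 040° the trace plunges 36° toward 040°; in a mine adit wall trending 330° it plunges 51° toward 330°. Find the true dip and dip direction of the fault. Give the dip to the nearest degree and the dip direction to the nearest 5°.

true dip 52°, dip direction 345°

Represent each trace as a vector plunging at its apparent dip toward its trend (east-north-up frame): v₁ = (0.520, 0.620, -0.588), v₂ = (-0.315, 0.545, -0.777).
Cross product v₁ × v₂ gives the pole to the plane: n ∝ (-0.161, 0.589, 0.478).
True dip = arccos(n_z / |n|) = arccos(0.6167) = 51.9°.
The horizontal component of n points toward azimuth atan2(n_x, n_y) = 345°, the dip direction.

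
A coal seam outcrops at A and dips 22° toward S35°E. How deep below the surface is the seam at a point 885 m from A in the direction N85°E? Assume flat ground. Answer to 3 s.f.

The hole lies 60° from the dip direction, so the down-dip offset is 885 × cos 60° = 442.50 m.
Depth = down-dip offset × tan(dip) = 442.50 × tan 22° = 442.50 × 0.4040
Depth = 178.78 m

179 m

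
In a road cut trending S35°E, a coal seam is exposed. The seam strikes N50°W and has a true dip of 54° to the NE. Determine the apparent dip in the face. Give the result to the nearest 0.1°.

19.6°

Angle between strike (N50°W) and section (S35°E): β = 15°.
tan(apparent dip) = tan 54° · sin 15° = 0.3562
α = arctan(0.3562) = 19.61°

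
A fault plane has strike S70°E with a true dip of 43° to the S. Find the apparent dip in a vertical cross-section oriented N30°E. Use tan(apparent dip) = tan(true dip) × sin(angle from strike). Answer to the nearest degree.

43°

Angle between strike (S70°E) and section (N30°E): β = 80°.
tan(apparent dip) = tan 43° · sin 80° = 0.9183
α = arctan(0.9183) = 42.56°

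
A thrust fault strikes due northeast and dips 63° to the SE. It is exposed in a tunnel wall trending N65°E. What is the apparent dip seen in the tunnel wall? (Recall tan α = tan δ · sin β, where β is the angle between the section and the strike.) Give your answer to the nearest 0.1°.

33.9°

Angle between strike (due northeast) and section (N65°E): β = 20°.
tan(apparent dip) = tan 63° · sin 20° = 0.6713
α = arctan(0.6713) = 33.87°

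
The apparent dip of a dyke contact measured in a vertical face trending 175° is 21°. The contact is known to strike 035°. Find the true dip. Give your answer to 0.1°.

The section is 40° from the strike.
tan δ = tan α / sin β = tan 21° / sin 40° = 0.3839 / 0.6428 = 0.5972
δ = arctan(0.5972) = 30.85°

30.8°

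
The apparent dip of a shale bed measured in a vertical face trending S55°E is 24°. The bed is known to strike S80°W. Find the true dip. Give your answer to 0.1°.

32.2°

The section is 45° from the strike.
tan δ = tan α / sin β = tan 24° / sin 45° = 0.4452 / 0.7071 = 0.6296
true dip = arctan 0.6296 = 32.20°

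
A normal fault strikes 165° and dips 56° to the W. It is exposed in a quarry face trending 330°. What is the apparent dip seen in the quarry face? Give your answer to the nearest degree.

21°

The strike is 165° and the section trends 330°; the acute angle between them is β = 15°.
tan(apparent dip) = tan 56° · sin 15° = 0.3837
apparent dip = arctan 0.3837 = 20.99°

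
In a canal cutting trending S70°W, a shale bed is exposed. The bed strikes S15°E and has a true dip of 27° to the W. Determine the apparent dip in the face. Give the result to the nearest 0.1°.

The strike is S15°E and the section trends S70°W; the acute angle between them is β = 85°.
tan α = tan 27° × sin 85° = 0.5095 × 0.9962 = 0.5076
apparent dip = arctan 0.5076 = 26.91°

26.9°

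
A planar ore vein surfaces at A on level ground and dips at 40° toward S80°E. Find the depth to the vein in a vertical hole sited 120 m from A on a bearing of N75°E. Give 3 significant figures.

91.3 m

The hole lies 25° from the dip direction, so the down-dip offset is 120 × cos 25° = 108.76 m.
Depth = down-dip offset × tan(dip) = 108.76 × tan 40° = 108.76 × 0.8391
Depth = 91.26 m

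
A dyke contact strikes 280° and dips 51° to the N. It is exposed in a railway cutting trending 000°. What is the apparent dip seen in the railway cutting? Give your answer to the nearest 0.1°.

50.6°

Angle between strike (280°) and section (000°): β = 80°.
tan(apparent dip) = tan 51° · sin 80° = 1.2161
apparent dip = arctan 1.2161 = 50.57°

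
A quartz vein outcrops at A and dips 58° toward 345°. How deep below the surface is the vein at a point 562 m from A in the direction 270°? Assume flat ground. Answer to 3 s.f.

233 m

The hole lies 75° from the dip direction, so the down-dip offset is 562 × cos 75° = 145.46 m.
Depth = down-dip offset × tan(dip) = 145.46 × tan 58° = 145.46 × 1.6003
Depth = 232.78 m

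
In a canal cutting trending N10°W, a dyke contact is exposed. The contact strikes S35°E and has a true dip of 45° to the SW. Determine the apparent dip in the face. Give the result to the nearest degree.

23°

The strike is S35°E and the section trends N10°W; the acute angle between them is β = 25°.
tan α = tan 45° × sin 25° = 1.0000 × 0.4226 = 0.4226
α = arctan(0.4226) = 22.91°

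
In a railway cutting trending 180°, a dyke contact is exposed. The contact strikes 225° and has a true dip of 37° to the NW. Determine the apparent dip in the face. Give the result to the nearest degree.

28°

The section lies 45° from the strike.
tan α = tan 37° × sin 45° = 0.7536 × 0.7071 = 0.5328
apparent dip = arctan 0.5328 = 28.05°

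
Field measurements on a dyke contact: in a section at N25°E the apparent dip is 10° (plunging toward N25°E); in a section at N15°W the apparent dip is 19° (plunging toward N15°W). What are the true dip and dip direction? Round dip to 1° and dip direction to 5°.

true dip 20°, dip direction 325°

Each apparent-dip line lies in the plane. As unit vectors (x east, y north, z up), v₁ plunges 10°→N25°E and v₂ plunges 19°→N15°W.
Cross product v₁ × v₂ gives the pole to the plane: n ∝ (-0.132, 0.178, 0.599).
True dip = arccos(n_z / |n|) = arccos(0.9378) = 20.3°.
The horizontal component of n points toward azimuth atan2(n_x, n_y) = 323°, the dip direction.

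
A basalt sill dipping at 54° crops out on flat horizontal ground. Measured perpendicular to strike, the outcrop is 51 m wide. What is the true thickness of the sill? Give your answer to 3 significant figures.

41.3 m

True thickness t = w · sin(dip) = 51 × sin 54°
t = 51 × 0.8090 = 41.260 m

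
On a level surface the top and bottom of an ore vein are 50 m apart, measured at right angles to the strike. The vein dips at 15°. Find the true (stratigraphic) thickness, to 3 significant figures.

True thickness t = w · sin(dip) = 50 × sin 15°
t = 50 × 0.2588 = 12.941 m

12.9 m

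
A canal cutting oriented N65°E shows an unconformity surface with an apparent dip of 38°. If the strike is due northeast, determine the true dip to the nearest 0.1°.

β = acute angle between strike due northeast and section N65°E = 20°.
tan δ = tan α / sin β = tan 38° / sin 20° = 0.7813 / 0.3420 = 2.2843
δ = arctan(2.2843) = 66.36°

66.4°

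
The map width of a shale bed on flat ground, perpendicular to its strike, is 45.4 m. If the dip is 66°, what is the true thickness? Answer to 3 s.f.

True thickness t = w · sin(dip) = 45.4 × sin 66°
t = 45.4 × 0.9135 = 41.475 m

41.5 m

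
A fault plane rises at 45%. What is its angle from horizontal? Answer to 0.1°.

tan θ = 45/100 = 0.4500
θ = arctan(0.4500) = 24.23°

24.2°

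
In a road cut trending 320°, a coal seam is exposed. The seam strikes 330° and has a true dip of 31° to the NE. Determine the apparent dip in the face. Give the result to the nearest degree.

6°

Angle between strike (330°) and section (320°): β = 10°.
tan α = tan 31° × sin 10° = 0.6009 × 0.1736 = 0.1043
apparent dip = arctan 0.1043 = 5.96°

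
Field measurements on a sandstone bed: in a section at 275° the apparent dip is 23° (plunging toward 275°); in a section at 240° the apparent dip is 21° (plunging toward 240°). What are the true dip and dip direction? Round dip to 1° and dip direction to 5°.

Represent each trace as a vector plunging at its apparent dip toward its trend (east-north-up frame): v₁ = (-0.917, 0.080, -0.391), v₂ = (-0.809, -0.467, -0.358).
The plane normal is n = v₁ × v₂ ∝ (-0.211, -0.013, 0.493).
True dip = arccos(n_z / |n|) = arccos(0.9190) = 23.2°.
The horizontal component of n points toward azimuth atan2(n_x, n_y) = 267°, the dip direction.

true dip 23°, dip direction 265°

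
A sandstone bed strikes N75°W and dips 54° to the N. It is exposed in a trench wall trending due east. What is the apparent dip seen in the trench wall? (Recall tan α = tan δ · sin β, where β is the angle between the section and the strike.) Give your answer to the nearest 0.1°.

Angle between strike (N75°W) and section (due east): β = 15°.
tan α = tan 54° × sin 15° = 1.3764 × 0.2588 = 0.3562
α = arctan(0.3562) = 19.61°

19.6°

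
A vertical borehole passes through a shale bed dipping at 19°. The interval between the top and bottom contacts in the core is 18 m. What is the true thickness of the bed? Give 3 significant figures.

True thickness t = h · cos(dip) = 18 × cos 19°
t = 18 × 0.9455 = 17.019 m

17.0 m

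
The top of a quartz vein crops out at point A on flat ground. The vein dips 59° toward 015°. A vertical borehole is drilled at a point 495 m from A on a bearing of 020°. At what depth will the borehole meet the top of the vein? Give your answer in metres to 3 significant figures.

821 m

The hole lies 5° from the dip direction, so the down-dip offset is 495 × cos 5° = 493.12 m.
Depth = down-dip offset × tan(dip) = 493.12 × tan 59° = 493.12 × 1.6643
Depth = 820.68 m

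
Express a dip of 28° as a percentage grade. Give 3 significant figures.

grade % = 100 × tan 28° = 100 × 0.5317

53.2%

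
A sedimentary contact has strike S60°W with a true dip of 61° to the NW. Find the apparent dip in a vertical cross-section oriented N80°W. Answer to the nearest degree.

Angle between strike (S60°W) and section (N80°W): β = 40°.
tan α = tan 61° × sin 40° = 1.8040 × 0.6428 = 1.1596
apparent dip = arctan 1.1596 = 49.23°

49°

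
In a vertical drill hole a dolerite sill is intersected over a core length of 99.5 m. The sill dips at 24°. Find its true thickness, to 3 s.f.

90.9 m

True thickness t = h · cos(dip) = 99.5 × cos 24°
t = 99.5 × 0.9135 = 90.898 m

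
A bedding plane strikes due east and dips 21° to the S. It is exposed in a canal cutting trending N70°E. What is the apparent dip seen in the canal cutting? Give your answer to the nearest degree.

7°

The section lies 20° from the strike.
tan α = tan 21° × sin 20° = 0.3839 × 0.3420 = 0.1313
apparent dip = arctan 0.1313 = 7.48°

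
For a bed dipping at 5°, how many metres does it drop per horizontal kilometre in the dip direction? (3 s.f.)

drop per km = 1000 × tan 5° = 1000 × 0.0875

87.5 m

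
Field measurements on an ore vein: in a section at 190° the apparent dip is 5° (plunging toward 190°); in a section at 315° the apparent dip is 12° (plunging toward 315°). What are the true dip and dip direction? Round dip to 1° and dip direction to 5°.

The two traces are lines in the plane: v₁ = (sin 190°·cos 5°, cos 190°·cos 5°, −sin 5°), v₂ = (sin 315°·cos 12°, cos 315°·cos 12°, −sin 12°).
Cross product v₁ × v₂ gives the pole to the plane: n ∝ (-0.264, -0.024, 0.798).
Dip δ = arctan(|n_h|/n_z) = arctan(0.265/0.798) = 18.4°.
Dip direction = azimuth of (n_x, n_y) = atan2(-0.264, -0.024) = 265°.

true dip 18°, dip direction 265°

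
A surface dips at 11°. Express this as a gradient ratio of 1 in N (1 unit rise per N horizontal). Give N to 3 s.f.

1 in 5.14

1 : N means tan θ = 1/N, so N = 1/tan 11° = 1/0.1944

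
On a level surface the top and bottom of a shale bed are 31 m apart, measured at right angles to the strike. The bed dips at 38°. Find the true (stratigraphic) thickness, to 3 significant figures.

19.1 m

True thickness t = w · sin(dip) = 31 × sin 38°
t = 31 × 0.6157 = 19.086 m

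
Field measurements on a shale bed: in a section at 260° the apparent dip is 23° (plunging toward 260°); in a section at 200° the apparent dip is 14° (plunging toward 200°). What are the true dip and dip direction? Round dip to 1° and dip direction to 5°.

true dip 23°, dip direction 255°

Each apparent-dip line lies in the plane. As unit vectors (x east, y north, z up), v₁ plunges 23°→260° and v₂ plunges 14°→200°.
The plane normal is n = v₁ × v₂ ∝ (-0.318, -0.090, 0.774).
tan δ = √(n_x²+n_y²)/n_z = 0.330/0.774, so δ = 23.1°.
Dip direction = atan2(-0.318, -0.090) = 254° (azimuth of n's horizontal projection).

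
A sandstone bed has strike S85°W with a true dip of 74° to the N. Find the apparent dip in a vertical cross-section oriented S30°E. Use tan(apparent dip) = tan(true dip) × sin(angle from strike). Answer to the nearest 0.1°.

72.4°

The strike is S85°W and the section trends S30°E; the acute angle between them is β = 65°.
tan(apparent dip) = tan 74° · sin 65° = 3.1607
apparent dip = arctan 3.1607 = 72.44°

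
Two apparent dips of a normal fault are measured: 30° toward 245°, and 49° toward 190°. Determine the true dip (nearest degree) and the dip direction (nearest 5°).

true dip 49°, dip direction 185°

Each apparent-dip line lies in the plane. As unit vectors (x east, y north, z up), v₁ plunges 30°→245° and v₂ plunges 49°→190°.
Cross product v₁ × v₂ gives the pole to the plane: n ∝ (-0.047, -0.535, 0.465).
tan δ = √(n_x²+n_y²)/n_z = 0.537/0.465, so δ = 49.1°.
Dip direction = azimuth of (n_x, n_y) = atan2(-0.047, -0.535) = 185°.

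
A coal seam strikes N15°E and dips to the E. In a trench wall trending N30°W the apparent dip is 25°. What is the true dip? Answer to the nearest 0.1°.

33.4°

The section is 45° from the strike.
tan δ = tan α / sin β = tan 25° / sin 45° = 0.4663 / 0.7071 = 0.6595
true dip = arctan 0.6595 = 33.40°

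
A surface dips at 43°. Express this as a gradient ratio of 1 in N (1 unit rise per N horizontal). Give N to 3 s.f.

1 : N means tan θ = 1/N, so N = 1/tan 43° = 1/0.9325

1 in 1.07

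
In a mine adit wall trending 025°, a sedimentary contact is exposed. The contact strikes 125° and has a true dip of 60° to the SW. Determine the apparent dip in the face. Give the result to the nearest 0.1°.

The section lies 80° from the strike.
tan α = tan 60° × sin 80° = 1.7321 × 0.9848 = 1.7057
α = arctan(1.7057) = 59.62°

59.6°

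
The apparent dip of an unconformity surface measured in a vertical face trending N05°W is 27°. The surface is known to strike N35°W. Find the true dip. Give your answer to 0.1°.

β = acute angle between strike N35°W and section N05°W = 30°.
tan δ = tan α / sin β = tan 27° / sin 30° = 0.5095 / 0.5000 = 1.0191
true dip = arctan 1.0191 = 45.54°

45.5°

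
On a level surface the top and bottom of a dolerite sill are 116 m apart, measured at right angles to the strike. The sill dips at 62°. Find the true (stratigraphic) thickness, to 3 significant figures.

102 m

True thickness t = w · sin(dip) = 116 × sin 62°
t = 116 × 0.8829 = 102.422 m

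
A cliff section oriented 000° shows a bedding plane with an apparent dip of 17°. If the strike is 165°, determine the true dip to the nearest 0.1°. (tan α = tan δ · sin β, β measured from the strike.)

49.8°

β = acute angle between strike 165° and section 000° = 15°.
tan(true dip) = tan 17° / sin 15° = 1.1813
true dip = arctan 1.1813 = 49.75°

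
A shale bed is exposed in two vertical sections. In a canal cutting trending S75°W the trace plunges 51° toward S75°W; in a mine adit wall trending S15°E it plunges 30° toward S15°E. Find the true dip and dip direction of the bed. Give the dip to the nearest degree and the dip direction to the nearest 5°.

The two traces are lines in the plane: v₁ = (sin 255°·cos 51°, cos 255°·cos 51°, −sin 51°), v₂ = (sin 165°·cos 30°, cos 165°·cos 30°, −sin 30°).
n = v₁ × v₂ = (-0.569, -0.478, 0.545) (taken with n_z > 0).
Dip δ = arctan(|n_h|/n_z) = arctan(0.743/0.545) = 53.7°.
Dip direction = atan2(-0.569, -0.478) = 230° (azimuth of n's horizontal projection).

true dip 54°, dip direction 230°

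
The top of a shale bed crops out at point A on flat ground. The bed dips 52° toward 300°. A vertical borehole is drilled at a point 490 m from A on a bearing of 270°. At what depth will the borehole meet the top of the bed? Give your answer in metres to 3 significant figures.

The hole lies 30° from the dip direction, so the down-dip offset is 490 × cos 30° = 424.35 m.
Depth = down-dip offset × tan(dip) = 424.35 × tan 52° = 424.35 × 1.2799
Depth = 543.15 m

543 m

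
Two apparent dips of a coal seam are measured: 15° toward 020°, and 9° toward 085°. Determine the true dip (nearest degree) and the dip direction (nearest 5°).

true dip 15°, dip direction 030°

The two traces are lines in the plane: v₁ = (sin 20°·cos 15°, cos 20°·cos 15°, −sin 15°), v₂ = (sin 85°·cos 9°, cos 85°·cos 9°, −sin 9°).
n = v₁ × v₂ = (0.120, 0.203, 0.865) (taken with n_z > 0).
tan δ = √(n_x²+n_y²)/n_z = 0.236/0.865, so δ = 15.2°.
Dip direction = atan2(0.120, 0.203) = 31° (azimuth of n's horizontal projection).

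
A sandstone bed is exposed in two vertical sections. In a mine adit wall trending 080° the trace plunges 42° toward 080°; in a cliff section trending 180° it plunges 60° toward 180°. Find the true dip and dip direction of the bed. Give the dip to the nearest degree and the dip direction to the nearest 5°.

Represent each trace as a vector plunging at its apparent dip toward its trend (east-north-up frame): v₁ = (0.732, 0.129, -0.669), v₂ = (0.000, -0.500, -0.866).
Cross product v₁ × v₂ gives the pole to the plane: n ∝ (0.446, -0.634, 0.366).
tan δ = √(n_x²+n_y²)/n_z = 0.775/0.366, so δ = 64.7°.
Dip direction = azimuth of (n_x, n_y) = atan2(0.446, -0.634) = 145°.

true dip 65°, dip direction 145°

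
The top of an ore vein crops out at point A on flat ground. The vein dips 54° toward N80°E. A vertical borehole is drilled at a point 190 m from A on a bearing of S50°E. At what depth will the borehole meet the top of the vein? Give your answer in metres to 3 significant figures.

The hole lies 50° from the dip direction, so the down-dip offset is 190 × cos 50° = 122.13 m.
Depth = down-dip offset × tan(dip) = 122.13 × tan 54° = 122.13 × 1.3764
Depth = 168.10 m

168 m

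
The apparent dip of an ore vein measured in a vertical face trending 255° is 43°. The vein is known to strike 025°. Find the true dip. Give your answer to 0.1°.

50.6°

β = acute angle between strike 025° and section 255° = 50°.
tan(true dip) = tan 43° / sin 50° = 1.2173
true dip = arctan 1.2173 = 50.60°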